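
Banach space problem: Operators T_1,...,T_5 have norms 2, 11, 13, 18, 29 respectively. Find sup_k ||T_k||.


By the Uniform Boundedness Principle, the supremum of norms is finite.
sup_k ||T_k|| = max(2, 11, 13, 18, 29) = 29

29


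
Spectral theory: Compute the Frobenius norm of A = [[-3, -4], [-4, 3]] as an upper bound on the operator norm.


||A||_F^2 = sum a_ij^2
= (-3)^2 + (-4)^2 + (-4)^2 + 3^2
= 9 + 16 + 16 + 9 = 50
||A||_F = sqrt(50) = 7.0711

7.0711


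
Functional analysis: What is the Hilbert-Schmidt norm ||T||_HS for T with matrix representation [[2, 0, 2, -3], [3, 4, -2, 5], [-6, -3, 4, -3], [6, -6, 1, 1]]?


The Hilbert-Schmidt norm is sqrt(sum of squares of all entries).
Sum of squares = 2^2 + 0^2 + 2^2 + (-3)^2 + 3^2 + 4^2 + (-2)^2 + 5^2 + (-6)^2 + (-3)^2 + 4^2 + (-3)^2 + 6^2 + (-6)^2 + 1^2 + 1^2
= 4 + 0 + 4 + 9 + 9 + 16 + 4 + 25 + 36 + 9 + 16 + 9 + 36 + 36 + 1 + 1 = 215
||T||_HS = sqrt(215) = 14.6629

14.6629


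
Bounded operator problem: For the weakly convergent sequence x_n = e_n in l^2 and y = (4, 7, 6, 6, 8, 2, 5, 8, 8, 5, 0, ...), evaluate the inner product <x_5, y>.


x_5 = e_5 is the standard basis vector with 1 in position 5.
<x_5, y> = y_5 = 8
As n -> infinity, <x_n, y> -> 0, confirming weak convergence of (x_n) to 0.

8


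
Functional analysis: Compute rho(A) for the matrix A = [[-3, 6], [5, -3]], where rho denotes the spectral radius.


For a 2x2 matrix, eigenvalues satisfy lambda^2 - (trace)*lambda + det = 0
trace = -3 + -3 = -6
det = -3*-3 - 6*5 = -21
discriminant = (-6)^2 - 4*(-21) = 120
spectral radius = max |eigenvalue| = 8.4772

8.4772


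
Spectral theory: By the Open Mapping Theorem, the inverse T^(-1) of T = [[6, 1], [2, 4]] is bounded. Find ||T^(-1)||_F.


det(T) = 6*4 - 1*2 = 22
T^(-1) = (1/22) * [[4, -1], [-2, 6]] = [[0.1818, -0.0455], [-0.0909, 0.2727]]
||T^(-1)||_F^2 = 0.1818^2 + (-0.0455)^2 + (-0.0909)^2 + 0.2727^2 = 0.1178
||T^(-1)||_F = sqrt(0.1178) = 0.3432

0.3432


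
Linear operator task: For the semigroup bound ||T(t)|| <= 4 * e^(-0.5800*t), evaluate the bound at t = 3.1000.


||T(3.1000)|| <= 4 * exp(-0.5800 * 3.1000)
= 4 * exp(-1.7980)
= 4 * 0.1656
= 0.6625

0.6625


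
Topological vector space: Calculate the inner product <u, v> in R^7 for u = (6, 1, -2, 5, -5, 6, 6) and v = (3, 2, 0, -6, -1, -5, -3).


Computing the standard inner product <u, v> = sum u_i * v_i
= 6*3 + 1*2 + -2*0 + 5*-6 + -5*-1 + 6*-5 + 6*-3
= 18 + 2 + 0 + -30 + 5 + -30 + -18
= -53

-53


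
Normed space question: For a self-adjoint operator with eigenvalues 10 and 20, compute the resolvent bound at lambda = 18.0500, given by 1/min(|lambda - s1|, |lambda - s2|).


dist(18.0500, {10, 20}) = min(|18.0500 - 10|, |18.0500 - 20|)
= min(8.0500, 1.9500) = 1.9500
Resolvent bound = 1/1.9500 = 0.5128

0.5128


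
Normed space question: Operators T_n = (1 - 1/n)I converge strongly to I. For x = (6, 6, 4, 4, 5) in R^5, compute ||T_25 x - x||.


T_25 x - x = (1 - 1/25)x - x = -x/25
||x|| = sqrt(129) = 11.3578
||T_25 x - x|| = ||x||/25 = 11.3578/25 = 0.4543

0.4543


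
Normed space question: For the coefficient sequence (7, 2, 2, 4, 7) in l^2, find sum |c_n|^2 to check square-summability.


sum |c_n|^2 = 7^2 + 2^2 + 2^2 + 4^2 + 7^2
= 49 + 4 + 4 + 16 + 49
= 122

122


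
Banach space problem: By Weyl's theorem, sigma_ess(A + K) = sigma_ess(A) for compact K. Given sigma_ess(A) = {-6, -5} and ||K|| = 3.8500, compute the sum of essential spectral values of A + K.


By Weyl's theorem, the essential spectrum is invariant under compact perturbations.
sigma_ess(A + K) = sigma_ess(A) = {-6, -5}
Sum = -6 + -5 = -11

-11


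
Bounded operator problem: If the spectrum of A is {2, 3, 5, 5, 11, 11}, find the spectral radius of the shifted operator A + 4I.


Spectrum of A + 4I = {6, 7, 9, 9, 15, 15}
Spectral radius = max |lambda| over the shifted spectrum
= max(6, 7, 9, 9, 15, 15) = 15

15


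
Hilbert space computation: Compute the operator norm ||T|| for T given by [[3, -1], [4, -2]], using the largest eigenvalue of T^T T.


A^T A = [[25, -11], [-11, 5]]
trace(A^T A) = 30, det(A^T A) = 4
discriminant = 30^2 - 4*4 = 884
Largest eigenvalue of A^T A = (trace + sqrt(disc))/2 = 29.8661
||T|| = sqrt(29.8661) = 5.4650

5.4650


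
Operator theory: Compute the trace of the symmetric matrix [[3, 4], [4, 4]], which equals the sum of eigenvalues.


For a self-adjoint (symmetric) matrix, the eigenvalues are real.
The sum of eigenvalues equals the trace of the matrix.
trace = 3 + 4 = 7

7


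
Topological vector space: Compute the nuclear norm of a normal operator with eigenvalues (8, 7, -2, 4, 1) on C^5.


For a normal operator, singular values equal |eigenvalues|.
Trace norm = sum |lambda_i| = 8 + 7 + 2 + 4 + 1
= 22

22


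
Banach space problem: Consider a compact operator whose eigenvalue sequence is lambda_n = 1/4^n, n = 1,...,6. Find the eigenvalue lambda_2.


The eigenvalue formula gives lambda_2 = 1/4^2
= 1/16
= 0.0625

0.0625


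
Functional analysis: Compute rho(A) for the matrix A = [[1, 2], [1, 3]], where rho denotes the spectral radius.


For a 2x2 matrix, eigenvalues satisfy lambda^2 - (trace)*lambda + det = 0
trace = 1 + 3 = 4
det = 1*3 - 2*1 = 1
discriminant = 4^2 - 4*(1) = 12
spectral radius = max |eigenvalue| = 3.7321

3.7321


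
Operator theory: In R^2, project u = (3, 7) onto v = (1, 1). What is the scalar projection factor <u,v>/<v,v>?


Computing <u,v> = 3*1 + 7*1 = 10
Computing <v,v> = 1^2 + 1^2 = 2
Projection coefficient = 10/2 = 5.0000

5.0000


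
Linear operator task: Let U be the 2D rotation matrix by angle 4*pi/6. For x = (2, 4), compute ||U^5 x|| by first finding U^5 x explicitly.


U is a rotation by theta = 4*pi/6
U^5 = rotation by 5*theta = 20*pi/6 = 8*pi/6 (mod 2*pi)
cos(8*pi/6) = -0.5000, sin(8*pi/6) = -0.8660
U^5 x = (-0.5000 * 2 - -0.8660 * 4, -0.8660 * 2 + -0.5000 * 4)
= (2.4641, -3.7321)
||U^5 x|| = sqrt(2.4641^2 + (-3.7321)^2) = sqrt(20.0000) = 4.4721

4.4721


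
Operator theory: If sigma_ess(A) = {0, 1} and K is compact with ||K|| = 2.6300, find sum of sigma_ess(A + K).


By Weyl's theorem, the essential spectrum is invariant under compact perturbations.
sigma_ess(A + K) = sigma_ess(A) = {0, 1}
Sum = 0 + 1 = 1

1


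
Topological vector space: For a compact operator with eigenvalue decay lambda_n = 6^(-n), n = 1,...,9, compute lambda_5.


The eigenvalue formula gives lambda_5 = 1/6^5
= 1/7776
= 1.2860e-04

1.2860e-04


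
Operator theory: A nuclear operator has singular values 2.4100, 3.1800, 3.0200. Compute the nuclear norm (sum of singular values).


The nuclear norm is the sum of all singular values.
||T||_1 = 2.4100 + 3.1800 + 3.0200
= 8.6100

8.6100


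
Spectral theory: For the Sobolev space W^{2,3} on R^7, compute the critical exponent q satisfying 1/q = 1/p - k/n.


Using the Sobolev embedding formula: 1/q = 1/p - k/n
1/q = 1/3 - 2/7 = 1/21
q = 1/(1/21) = 21

21.0000


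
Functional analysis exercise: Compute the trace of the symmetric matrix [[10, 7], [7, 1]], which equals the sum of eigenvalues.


For a self-adjoint (symmetric) matrix, the eigenvalues are real.
The sum of eigenvalues equals the trace of the matrix.
trace = 10 + 1 = 11

11


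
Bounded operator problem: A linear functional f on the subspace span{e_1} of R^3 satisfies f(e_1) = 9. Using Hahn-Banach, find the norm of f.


The norm of f is given by ||f|| = sup_{||x||=1} |f(x)|.
On span{e_1}, ||e_1|| = 1, so ||f|| = |f(e_1)| / ||e_1||
= |9| / 1 = 9.0000

9.0000


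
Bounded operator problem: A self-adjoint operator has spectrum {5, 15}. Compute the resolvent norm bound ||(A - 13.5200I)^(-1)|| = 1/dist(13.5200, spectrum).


dist(13.5200, {5, 15}) = min(|13.5200 - 5|, |13.5200 - 15|)
= min(8.5200, 1.4800) = 1.4800
Resolvent bound = 1/1.4800 = 0.6757

0.6757


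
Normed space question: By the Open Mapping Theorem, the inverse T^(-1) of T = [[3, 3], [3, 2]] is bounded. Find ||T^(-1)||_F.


det(T) = 3*2 - 3*3 = -3
T^(-1) = (1/-3) * [[2, -3], [-3, 3]] = [[-0.6667, 1.0000], [1.0000, -1.0000]]
||T^(-1)||_F^2 = (-0.6667)^2 + 1.0000^2 + 1.0000^2 + (-1.0000)^2 = 3.4444
||T^(-1)||_F = sqrt(3.4444) = 1.8559

1.8559


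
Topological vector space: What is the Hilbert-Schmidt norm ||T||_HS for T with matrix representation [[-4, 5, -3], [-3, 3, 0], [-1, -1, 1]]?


The Hilbert-Schmidt norm is sqrt(sum of squares of all entries).
Sum of squares = (-4)^2 + 5^2 + (-3)^2 + (-3)^2 + 3^2 + 0^2 + (-1)^2 + (-1)^2 + 1^2
= 16 + 25 + 9 + 9 + 9 + 0 + 1 + 1 + 1 = 71
||T||_HS = sqrt(71) = 8.4261

8.4261


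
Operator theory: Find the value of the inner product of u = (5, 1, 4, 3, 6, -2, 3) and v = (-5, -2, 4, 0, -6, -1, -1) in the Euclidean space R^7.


Computing the standard inner product <u, v> = sum u_i * v_i
= 5*-5 + 1*-2 + 4*4 + 3*0 + 6*-6 + -2*-1 + 3*-1
= -25 + -2 + 16 + 0 + -36 + 2 + -3
= -48

-48


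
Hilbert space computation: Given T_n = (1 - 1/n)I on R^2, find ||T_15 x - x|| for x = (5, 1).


T_15 x - x = (1 - 1/15)x - x = -x/15
||x|| = sqrt(26) = 5.0990
||T_15 x - x|| = ||x||/15 = 5.0990/15 = 0.3399

0.3399


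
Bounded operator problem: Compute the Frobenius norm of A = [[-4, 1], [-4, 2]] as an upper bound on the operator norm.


||A||_F^2 = sum a_ij^2
= (-4)^2 + 1^2 + (-4)^2 + 2^2
= 16 + 1 + 16 + 4 = 37
||A||_F = sqrt(37) = 6.0828

6.0828


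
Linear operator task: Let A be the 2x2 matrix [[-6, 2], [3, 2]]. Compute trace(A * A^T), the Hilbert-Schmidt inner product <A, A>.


trace(A * A^T) = sum of squares of all entries
= (-6)^2 + 2^2 + 3^2 + 2^2
= 36 + 4 + 9 + 4
= 53

53


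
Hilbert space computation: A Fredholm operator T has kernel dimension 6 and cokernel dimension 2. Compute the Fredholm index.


The Fredholm index is defined as ind(T) = dim(ker T) - dim(coker T)
= 6 - 2
= 4

4


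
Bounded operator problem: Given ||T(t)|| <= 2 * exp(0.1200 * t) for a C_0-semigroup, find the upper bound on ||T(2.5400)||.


||T(2.5400)|| <= 2 * exp(0.1200 * 2.5400)
= 2 * exp(0.3048)
= 2 * 1.3564
= 2.7127

2.7127


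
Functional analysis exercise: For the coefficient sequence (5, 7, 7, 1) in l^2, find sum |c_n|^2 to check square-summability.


sum |c_n|^2 = 5^2 + 7^2 + 7^2 + 1^2
= 25 + 49 + 49 + 1
= 124

124


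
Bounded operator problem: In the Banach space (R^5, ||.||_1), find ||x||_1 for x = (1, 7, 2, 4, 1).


The l^1 norm equals the sum of absolute values of all components.
||x||_1 = 1 + 7 + 2 + 4 + 1
= 15

15.0000


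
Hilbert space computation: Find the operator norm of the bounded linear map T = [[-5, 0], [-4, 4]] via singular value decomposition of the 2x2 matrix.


A^T A = [[41, -16], [-16, 16]]
trace(A^T A) = 57, det(A^T A) = 400
discriminant = 57^2 - 4*400 = 1649
Largest eigenvalue of A^T A = (trace + sqrt(disc))/2 = 48.8039
||T|| = sqrt(48.8039) = 6.9860

6.9860


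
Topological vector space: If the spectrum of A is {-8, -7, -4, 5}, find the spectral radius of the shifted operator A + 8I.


Spectrum of A + 8I = {0, 1, 4, 13}
Spectral radius = max |lambda| over the shifted spectrum
= max(0, 1, 4, 13) = 13

13


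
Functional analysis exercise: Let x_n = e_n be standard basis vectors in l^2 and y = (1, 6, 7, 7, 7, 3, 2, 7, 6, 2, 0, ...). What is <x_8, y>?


x_8 = e_8 is the standard basis vector with 1 in position 8.
<x_8, y> = y_8 = 7
As n -> infinity, <x_n, y> -> 0, confirming weak convergence of (x_n) to 0.

7


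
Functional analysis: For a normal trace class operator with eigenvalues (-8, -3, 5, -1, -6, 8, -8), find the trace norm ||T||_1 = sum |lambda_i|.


For a normal operator, singular values equal |eigenvalues|.
Trace norm = sum |lambda_i| = 8 + 3 + 5 + 1 + 6 + 8 + 8
= 39

39


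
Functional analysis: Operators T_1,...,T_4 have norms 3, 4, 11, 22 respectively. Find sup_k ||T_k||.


By the Uniform Boundedness Principle, the supremum of norms is finite.
sup_k ||T_k|| = max(3, 4, 11, 22) = 22

22


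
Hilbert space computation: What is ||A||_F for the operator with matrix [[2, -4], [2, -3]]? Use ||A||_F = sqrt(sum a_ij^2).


||A||_F^2 = sum a_ij^2
= 2^2 + (-4)^2 + 2^2 + (-3)^2
= 4 + 16 + 4 + 9 = 33
||A||_F = sqrt(33) = 5.7446

5.7446


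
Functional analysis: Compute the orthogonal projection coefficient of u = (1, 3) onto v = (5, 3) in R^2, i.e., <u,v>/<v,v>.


Computing <u,v> = 1*5 + 3*3 = 14
Computing <v,v> = 5^2 + 3^2 = 34
Projection coefficient = 14/34 = 0.4118

0.4118


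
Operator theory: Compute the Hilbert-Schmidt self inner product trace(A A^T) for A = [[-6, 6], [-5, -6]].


trace(A * A^T) = sum of squares of all entries
= (-6)^2 + 6^2 + (-5)^2 + (-6)^2
= 36 + 36 + 25 + 36
= 133

133


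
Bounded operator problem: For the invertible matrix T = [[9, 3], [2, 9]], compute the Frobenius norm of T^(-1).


det(T) = 9*9 - 3*2 = 75
T^(-1) = (1/75) * [[9, -3], [-2, 9]] = [[0.1200, -0.0400], [-0.0267, 0.1200]]
||T^(-1)||_F^2 = 0.1200^2 + (-0.0400)^2 + (-0.0267)^2 + 0.1200^2 = 0.0311
||T^(-1)||_F = sqrt(0.0311) = 0.1764

0.1764


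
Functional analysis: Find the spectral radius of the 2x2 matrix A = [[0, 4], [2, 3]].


For a 2x2 matrix, eigenvalues satisfy lambda^2 - (trace)*lambda + det = 0
trace = 0 + 3 = 3
det = 0*3 - 4*2 = -8
discriminant = 3^2 - 4*(-8) = 41
spectral radius = max |eigenvalue| = 4.7016

4.7016


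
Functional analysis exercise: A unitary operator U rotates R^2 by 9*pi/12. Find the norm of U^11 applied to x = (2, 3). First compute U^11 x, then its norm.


U is a rotation by theta = 9*pi/12
U^11 = rotation by 11*theta = 99*pi/12 = 3*pi/12 (mod 2*pi)
cos(3*pi/12) = 0.7071, sin(3*pi/12) = 0.7071
U^11 x = (0.7071 * 2 - 0.7071 * 3, 0.7071 * 2 + 0.7071 * 3)
= (-0.7071, 3.5355)
||U^11 x|| = sqrt((-0.7071)^2 + 3.5355^2) = sqrt(13.0000) = 3.6056

3.6056


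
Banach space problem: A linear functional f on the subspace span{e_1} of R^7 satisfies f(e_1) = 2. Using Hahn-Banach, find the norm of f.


The norm of f is given by ||f|| = sup_{||x||=1} |f(x)|.
On span{e_1}, ||e_1|| = 1, so ||f|| = |f(e_1)| / ||e_1||
= |2| / 1 = 2.0000

2.0000


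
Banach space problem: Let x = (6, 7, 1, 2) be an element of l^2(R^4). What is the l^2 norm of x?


The l^2 norm = (sum |x_i|^2)^(1/2)
Sum of 2th powers = 36 + 49 + 1 + 4 = 90
||x||_2 = (90)^(1/2) = 9.4868

9.4868


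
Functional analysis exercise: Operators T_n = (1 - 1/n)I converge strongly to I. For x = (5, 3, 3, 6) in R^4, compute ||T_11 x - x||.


T_11 x - x = (1 - 1/11)x - x = -x/11
||x|| = sqrt(79) = 8.8882
||T_11 x - x|| = ||x||/11 = 8.8882/11 = 0.8080

0.8080


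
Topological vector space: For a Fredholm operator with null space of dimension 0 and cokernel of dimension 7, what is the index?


The Fredholm index is defined as ind(T) = dim(ker T) - dim(coker T)
= 0 - 7
= -7

-7


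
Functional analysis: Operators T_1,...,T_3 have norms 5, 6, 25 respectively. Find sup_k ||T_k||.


By the Uniform Boundedness Principle, the supremum of norms is finite.
sup_k ||T_k|| = max(5, 6, 25) = 25

25


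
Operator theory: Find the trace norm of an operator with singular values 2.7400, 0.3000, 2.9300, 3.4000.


The nuclear norm is the sum of all singular values.
||T||_1 = 2.7400 + 0.3000 + 2.9300 + 3.4000
= 9.3700

9.3700


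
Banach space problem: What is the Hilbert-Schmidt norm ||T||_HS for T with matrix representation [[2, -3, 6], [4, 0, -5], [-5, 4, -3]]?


The Hilbert-Schmidt norm is sqrt(sum of squares of all entries).
Sum of squares = 2^2 + (-3)^2 + 6^2 + 4^2 + 0^2 + (-5)^2 + (-5)^2 + 4^2 + (-3)^2
= 4 + 9 + 36 + 16 + 0 + 25 + 25 + 16 + 9 = 140
||T||_HS = sqrt(140) = 11.8322

11.8322


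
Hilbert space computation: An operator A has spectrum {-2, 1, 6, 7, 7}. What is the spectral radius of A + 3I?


Spectrum of A + 3I = {1, 4, 9, 10, 10}
Spectral radius = max |lambda| over the shifted spectrum
= max(1, 4, 9, 10, 10) = 10

10


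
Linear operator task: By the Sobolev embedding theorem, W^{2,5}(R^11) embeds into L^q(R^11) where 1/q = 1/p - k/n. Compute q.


Using the Sobolev embedding formula: 1/q = 1/p - k/n
1/q = 1/5 - 2/11 = 1/55
q = 1/(1/55) = 55

55.0000


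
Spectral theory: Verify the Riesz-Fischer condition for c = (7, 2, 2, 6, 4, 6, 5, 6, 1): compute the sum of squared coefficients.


sum |c_n|^2 = 7^2 + 2^2 + 2^2 + 6^2 + 4^2 + 6^2 + 5^2 + 6^2 + 1^2
= 49 + 4 + 4 + 36 + 16 + 36 + 25 + 36 + 1
= 207

207


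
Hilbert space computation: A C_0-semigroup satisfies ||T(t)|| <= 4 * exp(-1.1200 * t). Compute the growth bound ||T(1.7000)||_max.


||T(1.7000)|| <= 4 * exp(-1.1200 * 1.7000)
= 4 * exp(-1.9040)
= 4 * 0.1490
= 0.5959

0.5959


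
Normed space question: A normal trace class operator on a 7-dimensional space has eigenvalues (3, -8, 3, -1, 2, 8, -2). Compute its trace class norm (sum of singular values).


For a normal operator, singular values equal |eigenvalues|.
Trace norm = sum |lambda_i| = 3 + 8 + 3 + 1 + 2 + 8 + 2
= 27

27


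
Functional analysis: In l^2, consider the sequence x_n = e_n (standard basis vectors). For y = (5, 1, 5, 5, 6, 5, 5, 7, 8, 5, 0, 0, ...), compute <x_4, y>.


x_4 = e_4 is the standard basis vector with 1 in position 4.
<x_4, y> = y_4 = 5
As n -> infinity, <x_n, y> -> 0, confirming weak convergence of (x_n) to 0.

5


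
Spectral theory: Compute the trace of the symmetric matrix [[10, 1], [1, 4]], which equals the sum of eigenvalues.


For a self-adjoint (symmetric) matrix, the eigenvalues are real.
The sum of eigenvalues equals the trace of the matrix.
trace = 10 + 4 = 14

14


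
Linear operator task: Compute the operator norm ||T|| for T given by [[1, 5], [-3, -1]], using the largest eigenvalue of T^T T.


A^T A = [[10, 8], [8, 26]]
trace(A^T A) = 36, det(A^T A) = 196
discriminant = 36^2 - 4*196 = 512
Largest eigenvalue of A^T A = (trace + sqrt(disc))/2 = 29.3137
||T|| = sqrt(29.3137) = 5.4142

5.4142


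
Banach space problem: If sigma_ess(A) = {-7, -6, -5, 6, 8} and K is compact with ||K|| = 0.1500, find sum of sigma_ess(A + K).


By Weyl's theorem, the essential spectrum is invariant under compact perturbations.
sigma_ess(A + K) = sigma_ess(A) = {-7, -6, -5, 6, 8}
Sum = -7 + -6 + -5 + 6 + 8 = -4

-4


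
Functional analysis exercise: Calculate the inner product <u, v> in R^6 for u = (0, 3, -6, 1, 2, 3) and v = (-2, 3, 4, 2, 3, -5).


Computing the standard inner product <u, v> = sum u_i * v_i
= 0*-2 + 3*3 + -6*4 + 1*2 + 2*3 + 3*-5
= 0 + 9 + -24 + 2 + 6 + -15
= -22

-22


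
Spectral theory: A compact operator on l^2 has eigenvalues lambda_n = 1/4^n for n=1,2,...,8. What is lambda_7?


The eigenvalue formula gives lambda_7 = 1/4^7
= 1/16384
= 6.1035e-05

6.1035e-05


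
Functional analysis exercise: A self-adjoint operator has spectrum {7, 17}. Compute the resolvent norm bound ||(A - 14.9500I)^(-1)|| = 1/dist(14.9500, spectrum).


dist(14.9500, {7, 17}) = min(|14.9500 - 7|, |14.9500 - 17|)
= min(7.9500, 2.0500) = 2.0500
Resolvent bound = 1/2.0500 = 0.4878

0.4878


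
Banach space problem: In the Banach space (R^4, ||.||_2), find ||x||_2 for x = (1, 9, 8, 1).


The l^2 norm = (sum |x_i|^2)^(1/2)
Sum of 2th powers = 1 + 81 + 64 + 1 = 147
||x||_2 = (147)^(1/2) = 12.1244

12.1244


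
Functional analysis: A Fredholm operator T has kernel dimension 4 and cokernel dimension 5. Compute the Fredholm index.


The Fredholm index is defined as ind(T) = dim(ker T) - dim(coker T)
= 4 - 5
= -1

-1


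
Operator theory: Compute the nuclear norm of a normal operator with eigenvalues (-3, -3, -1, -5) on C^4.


For a normal operator, singular values equal |eigenvalues|.
Trace norm = sum |lambda_i| = 3 + 3 + 1 + 5
= 12

12


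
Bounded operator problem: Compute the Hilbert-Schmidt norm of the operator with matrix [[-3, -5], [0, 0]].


The Hilbert-Schmidt norm is sqrt(sum of squares of all entries).
Sum of squares = (-3)^2 + (-5)^2 + 0^2 + 0^2
= 9 + 25 + 0 + 0 = 34
||T||_HS = sqrt(34) = 5.8310

5.8310


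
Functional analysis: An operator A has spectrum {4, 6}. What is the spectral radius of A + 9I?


Spectrum of A + 9I = {13, 15}
Spectral radius = max |lambda| over the shifted spectrum
= max(13, 15) = 15

15


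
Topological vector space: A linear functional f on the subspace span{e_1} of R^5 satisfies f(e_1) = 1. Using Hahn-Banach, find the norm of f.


The norm of f is given by ||f|| = sup_{||x||=1} |f(x)|.
On span{e_1}, ||e_1|| = 1, so ||f|| = |f(e_1)| / ||e_1||
= |1| / 1 = 1.0000

1.0000


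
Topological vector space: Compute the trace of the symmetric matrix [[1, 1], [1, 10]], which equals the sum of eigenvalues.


For a self-adjoint (symmetric) matrix, the eigenvalues are real.
The sum of eigenvalues equals the trace of the matrix.
trace = 1 + 10 = 11

11


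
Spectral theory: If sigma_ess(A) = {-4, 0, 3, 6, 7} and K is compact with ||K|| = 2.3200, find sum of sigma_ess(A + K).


By Weyl's theorem, the essential spectrum is invariant under compact perturbations.
sigma_ess(A + K) = sigma_ess(A) = {-4, 0, 3, 6, 7}
Sum = -4 + 0 + 3 + 6 + 7 = 12

12


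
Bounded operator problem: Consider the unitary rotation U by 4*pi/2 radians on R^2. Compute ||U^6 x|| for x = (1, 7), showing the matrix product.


U is a rotation by theta = 4*pi/2
U^6 = rotation by 6*theta = 24*pi/2 = 0*pi/2 (mod 2*pi)
cos(0*pi/2) = 1.0000, sin(0*pi/2) = 0.0000
U^6 x = (1.0000 * 1 - 0.0000 * 7, 0.0000 * 1 + 1.0000 * 7)
= (1.0000, 7.0000)
||U^6 x|| = sqrt(1.0000^2 + 7.0000^2) = sqrt(50.0000) = 7.0711

7.0711


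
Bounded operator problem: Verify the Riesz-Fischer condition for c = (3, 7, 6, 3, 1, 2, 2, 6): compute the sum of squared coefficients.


sum |c_n|^2 = 3^2 + 7^2 + 6^2 + 3^2 + 1^2 + 2^2 + 2^2 + 6^2
= 9 + 49 + 36 + 9 + 1 + 4 + 4 + 36
= 148

148


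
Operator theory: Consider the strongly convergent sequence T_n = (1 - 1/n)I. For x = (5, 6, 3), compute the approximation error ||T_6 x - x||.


T_6 x - x = (1 - 1/6)x - x = -x/6
||x|| = sqrt(70) = 8.3666
||T_6 x - x|| = ||x||/6 = 8.3666/6 = 1.3944

1.3944


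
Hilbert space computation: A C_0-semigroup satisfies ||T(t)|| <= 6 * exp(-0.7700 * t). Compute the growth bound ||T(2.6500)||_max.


||T(2.6500)|| <= 6 * exp(-0.7700 * 2.6500)
= 6 * exp(-2.0405)
= 6 * 0.1300
= 0.7798

0.7798


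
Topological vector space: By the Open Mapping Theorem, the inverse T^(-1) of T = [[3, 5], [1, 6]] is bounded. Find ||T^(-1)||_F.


det(T) = 3*6 - 5*1 = 13
T^(-1) = (1/13) * [[6, -5], [-1, 3]] = [[0.4615, -0.3846], [-0.0769, 0.2308]]
||T^(-1)||_F^2 = 0.4615^2 + (-0.3846)^2 + (-0.0769)^2 + 0.2308^2 = 0.4201
||T^(-1)||_F = sqrt(0.4201) = 0.6482

0.6482


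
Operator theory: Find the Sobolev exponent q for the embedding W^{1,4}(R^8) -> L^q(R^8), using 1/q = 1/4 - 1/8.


Using the Sobolev embedding formula: 1/q = 1/p - k/n
1/q = 1/4 - 1/8 = 1/8
q = 1/(1/8) = 8

8.0000


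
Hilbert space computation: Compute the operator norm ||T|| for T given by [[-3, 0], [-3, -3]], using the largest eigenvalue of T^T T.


A^T A = [[18, 9], [9, 9]]
trace(A^T A) = 27, det(A^T A) = 81
discriminant = 27^2 - 4*81 = 405
Largest eigenvalue of A^T A = (trace + sqrt(disc))/2 = 23.5623
||T|| = sqrt(23.5623) = 4.8541

4.8541


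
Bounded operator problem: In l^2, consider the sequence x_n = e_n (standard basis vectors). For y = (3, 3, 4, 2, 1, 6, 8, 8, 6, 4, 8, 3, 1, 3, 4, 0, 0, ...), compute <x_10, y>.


x_10 = e_10 is the standard basis vector with 1 in position 10.
<x_10, y> = y_10 = 4
As n -> infinity, <x_n, y> -> 0, confirming weak convergence of (x_n) to 0.

4


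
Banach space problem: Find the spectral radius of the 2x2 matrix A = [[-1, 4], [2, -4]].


For a 2x2 matrix, eigenvalues satisfy lambda^2 - (trace)*lambda + det = 0
trace = -1 + -4 = -5
det = -1*-4 - 4*2 = -4
discriminant = (-5)^2 - 4*(-4) = 41
spectral radius = max |eigenvalue| = 5.7016

5.7016


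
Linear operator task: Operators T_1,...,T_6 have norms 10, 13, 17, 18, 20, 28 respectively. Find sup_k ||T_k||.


By the Uniform Boundedness Principle, the supremum of norms is finite.
sup_k ||T_k|| = max(10, 13, 17, 18, 20, 28) = 28

28


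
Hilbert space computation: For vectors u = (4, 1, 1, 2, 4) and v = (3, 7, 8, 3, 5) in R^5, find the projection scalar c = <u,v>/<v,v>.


Computing <u,v> = 4*3 + 1*7 + 1*8 + 2*3 + 4*5 = 53
Computing <v,v> = 3^2 + 7^2 + 8^2 + 3^2 + 5^2 = 156
Projection coefficient = 53/156 = 0.3397

0.3397


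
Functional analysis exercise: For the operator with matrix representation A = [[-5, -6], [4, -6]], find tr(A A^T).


trace(A * A^T) = sum of squares of all entries
= (-5)^2 + (-6)^2 + 4^2 + (-6)^2
= 25 + 36 + 16 + 36
= 113

113


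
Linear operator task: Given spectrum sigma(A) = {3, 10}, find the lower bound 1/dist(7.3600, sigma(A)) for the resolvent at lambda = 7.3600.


dist(7.3600, {3, 10}) = min(|7.3600 - 3|, |7.3600 - 10|)
= min(4.3600, 2.6400) = 2.6400
Resolvent bound = 1/2.6400 = 0.3788

0.3788


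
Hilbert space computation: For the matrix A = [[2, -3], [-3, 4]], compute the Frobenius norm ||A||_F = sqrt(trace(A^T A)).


||A||_F^2 = sum a_ij^2
= 2^2 + (-3)^2 + (-3)^2 + 4^2
= 4 + 9 + 9 + 16 = 38
||A||_F = sqrt(38) = 6.1644

6.1644


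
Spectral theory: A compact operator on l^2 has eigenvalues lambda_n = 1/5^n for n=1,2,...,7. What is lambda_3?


The eigenvalue formula gives lambda_3 = 1/5^3
= 1/125
= 0.0080

0.0080


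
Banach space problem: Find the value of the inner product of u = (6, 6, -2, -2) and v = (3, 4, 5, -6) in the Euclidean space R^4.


Computing the standard inner product <u, v> = sum u_i * v_i
= 6*3 + 6*4 + -2*5 + -2*-6
= 18 + 24 + -10 + 12
= 44

44


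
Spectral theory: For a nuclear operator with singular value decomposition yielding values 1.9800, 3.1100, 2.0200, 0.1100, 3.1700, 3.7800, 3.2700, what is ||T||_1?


The nuclear norm is the sum of all singular values.
||T||_1 = 1.9800 + 3.1100 + 2.0200 + 0.1100 + 3.1700 + 3.7800 + 3.2700
= 17.4400

17.4400


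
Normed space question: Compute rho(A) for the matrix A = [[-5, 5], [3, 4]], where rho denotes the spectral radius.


For a 2x2 matrix, eigenvalues satisfy lambda^2 - (trace)*lambda + det = 0
trace = -5 + 4 = -1
det = -5*4 - 5*3 = -35
discriminant = (-1)^2 - 4*(-35) = 141
spectral radius = max |eigenvalue| = 6.4372

6.4372


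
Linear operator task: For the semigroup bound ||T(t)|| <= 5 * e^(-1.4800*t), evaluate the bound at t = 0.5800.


||T(0.5800)|| <= 5 * exp(-1.4800 * 0.5800)
= 5 * exp(-0.8584)
= 5 * 0.4238
= 2.1192

2.1192


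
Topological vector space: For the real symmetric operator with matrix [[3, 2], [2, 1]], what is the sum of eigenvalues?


For a self-adjoint (symmetric) matrix, the eigenvalues are real.
The sum of eigenvalues equals the trace of the matrix.
trace = 3 + 1 = 4

4


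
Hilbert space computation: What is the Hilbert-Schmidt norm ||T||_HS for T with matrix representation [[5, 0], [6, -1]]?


The Hilbert-Schmidt norm is sqrt(sum of squares of all entries).
Sum of squares = 5^2 + 0^2 + 6^2 + (-1)^2
= 25 + 0 + 36 + 1 = 62
||T||_HS = sqrt(62) = 7.8740

7.8740


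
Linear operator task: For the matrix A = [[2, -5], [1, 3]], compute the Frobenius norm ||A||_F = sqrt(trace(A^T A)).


||A||_F^2 = sum a_ij^2
= 2^2 + (-5)^2 + 1^2 + 3^2
= 4 + 25 + 1 + 9 = 39
||A||_F = sqrt(39) = 6.2450

6.2450


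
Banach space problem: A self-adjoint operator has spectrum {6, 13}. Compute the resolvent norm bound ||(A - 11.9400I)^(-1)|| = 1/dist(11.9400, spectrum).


dist(11.9400, {6, 13}) = min(|11.9400 - 6|, |11.9400 - 13|)
= min(5.9400, 1.0600) = 1.0600
Resolvent bound = 1/1.0600 = 0.9434

0.9434


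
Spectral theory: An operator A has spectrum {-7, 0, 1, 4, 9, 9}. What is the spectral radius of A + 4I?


Spectrum of A + 4I = {-3, 4, 5, 8, 13, 13}
Spectral radius = max |lambda| over the shifted spectrum
= max(3, 4, 5, 8, 13, 13) = 13

13


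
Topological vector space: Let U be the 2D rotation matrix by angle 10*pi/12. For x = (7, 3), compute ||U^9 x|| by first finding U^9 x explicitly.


U is a rotation by theta = 10*pi/12
U^9 = rotation by 9*theta = 90*pi/12 = 18*pi/12 (mod 2*pi)
cos(18*pi/12) = 0.0000, sin(18*pi/12) = -1.0000
U^9 x = (0.0000 * 7 - -1.0000 * 3, -1.0000 * 7 + 0.0000 * 3)
= (3.0000, -7.0000)
||U^9 x|| = sqrt(3.0000^2 + (-7.0000)^2) = sqrt(58.0000) = 7.6158

7.6158


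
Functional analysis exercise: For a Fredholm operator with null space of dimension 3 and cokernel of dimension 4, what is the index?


The Fredholm index is defined as ind(T) = dim(ker T) - dim(coker T)
= 3 - 4
= -1

-1


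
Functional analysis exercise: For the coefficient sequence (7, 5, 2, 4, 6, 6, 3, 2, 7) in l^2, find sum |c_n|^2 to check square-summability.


sum |c_n|^2 = 7^2 + 5^2 + 2^2 + 4^2 + 6^2 + 6^2 + 3^2 + 2^2 + 7^2
= 49 + 25 + 4 + 16 + 36 + 36 + 9 + 4 + 49
= 228

228


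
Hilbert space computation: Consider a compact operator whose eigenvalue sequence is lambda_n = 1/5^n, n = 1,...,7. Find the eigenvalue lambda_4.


The eigenvalue formula gives lambda_4 = 1/5^4
= 1/625
= 0.0016

0.0016


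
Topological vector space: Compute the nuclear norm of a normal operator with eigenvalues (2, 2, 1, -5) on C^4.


For a normal operator, singular values equal |eigenvalues|.
Trace norm = sum |lambda_i| = 2 + 2 + 1 + 5
= 10

10


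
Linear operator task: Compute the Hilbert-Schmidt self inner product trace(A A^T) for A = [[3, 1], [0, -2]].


trace(A * A^T) = sum of squares of all entries
= 3^2 + 1^2 + 0^2 + (-2)^2
= 9 + 1 + 0 + 4
= 14

14


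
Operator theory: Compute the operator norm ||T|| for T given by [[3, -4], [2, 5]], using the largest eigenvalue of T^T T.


A^T A = [[13, -2], [-2, 41]]
trace(A^T A) = 54, det(A^T A) = 529
discriminant = 54^2 - 4*529 = 800
Largest eigenvalue of A^T A = (trace + sqrt(disc))/2 = 41.1421
||T|| = sqrt(41.1421) = 6.4142

6.4142


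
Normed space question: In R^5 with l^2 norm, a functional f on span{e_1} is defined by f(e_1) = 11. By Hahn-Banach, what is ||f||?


The norm of f is given by ||f|| = sup_{||x||=1} |f(x)|.
On span{e_1}, ||e_1|| = 1, so ||f|| = |f(e_1)| / ||e_1||
= |11| / 1 = 11.0000

11.0000


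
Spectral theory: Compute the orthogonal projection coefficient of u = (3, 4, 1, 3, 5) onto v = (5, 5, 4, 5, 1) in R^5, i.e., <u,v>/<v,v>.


Computing <u,v> = 3*5 + 4*5 + 1*4 + 3*5 + 5*1 = 59
Computing <v,v> = 5^2 + 5^2 + 4^2 + 5^2 + 1^2 = 92
Projection coefficient = 59/92 = 0.6413

0.6413


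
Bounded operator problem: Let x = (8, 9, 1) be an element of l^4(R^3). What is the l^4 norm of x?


The l^4 norm = (sum |x_i|^4)^(1/4)
Sum of 4th powers = 4096 + 6561 + 1 = 10658
||x||_4 = (10658)^(1/4) = 10.1606

10.1606


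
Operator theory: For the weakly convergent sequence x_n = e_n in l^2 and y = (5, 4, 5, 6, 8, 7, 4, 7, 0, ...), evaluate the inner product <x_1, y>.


x_1 = e_1 is the standard basis vector with 1 in position 1.
<x_1, y> = y_1 = 5
As n -> infinity, <x_n, y> -> 0, confirming weak convergence of (x_n) to 0.

5


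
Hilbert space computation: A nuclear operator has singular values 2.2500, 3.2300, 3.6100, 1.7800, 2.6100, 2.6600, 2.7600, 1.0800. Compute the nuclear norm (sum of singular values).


The nuclear norm is the sum of all singular values.
||T||_1 = 2.2500 + 3.2300 + 3.6100 + 1.7800 + 2.6100 + 2.6600 + 2.7600 + 1.0800
= 19.9800

19.9800


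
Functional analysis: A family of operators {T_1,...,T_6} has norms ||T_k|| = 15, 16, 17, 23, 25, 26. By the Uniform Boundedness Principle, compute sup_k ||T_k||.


By the Uniform Boundedness Principle, the supremum of norms is finite.
sup_k ||T_k|| = max(15, 16, 17, 23, 25, 26) = 26

26


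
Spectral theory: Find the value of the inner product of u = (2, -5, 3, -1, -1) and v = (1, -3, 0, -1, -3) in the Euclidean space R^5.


Computing the standard inner product <u, v> = sum u_i * v_i
= 2*1 + -5*-3 + 3*0 + -1*-1 + -1*-3
= 2 + 15 + 0 + 1 + 3
= 21

21


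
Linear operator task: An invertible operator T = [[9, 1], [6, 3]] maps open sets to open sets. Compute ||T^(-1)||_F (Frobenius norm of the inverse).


det(T) = 9*3 - 1*6 = 21
T^(-1) = (1/21) * [[3, -1], [-6, 9]] = [[0.1429, -0.0476], [-0.2857, 0.4286]]
||T^(-1)||_F^2 = 0.1429^2 + (-0.0476)^2 + (-0.2857)^2 + 0.4286^2 = 0.2880
||T^(-1)||_F = sqrt(0.2880) = 0.5366

0.5366


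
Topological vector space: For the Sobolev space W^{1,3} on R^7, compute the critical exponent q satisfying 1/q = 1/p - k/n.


Using the Sobolev embedding formula: 1/q = 1/p - k/n
1/q = 1/3 - 1/7 = 4/21
q = 1/(4/21) = 21/4 = 5.2500

5.2500


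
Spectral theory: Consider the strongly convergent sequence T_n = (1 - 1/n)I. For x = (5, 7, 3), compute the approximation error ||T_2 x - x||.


T_2 x - x = (1 - 1/2)x - x = -x/2
||x|| = sqrt(83) = 9.1104
||T_2 x - x|| = ||x||/2 = 9.1104/2 = 4.5552

4.5552


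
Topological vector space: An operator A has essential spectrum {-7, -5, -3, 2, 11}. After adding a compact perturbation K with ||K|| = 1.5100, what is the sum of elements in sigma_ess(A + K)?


By Weyl's theorem, the essential spectrum is invariant under compact perturbations.
sigma_ess(A + K) = sigma_ess(A) = {-7, -5, -3, 2, 11}
Sum = -7 + -5 + -3 + 2 + 11 = -2

-2


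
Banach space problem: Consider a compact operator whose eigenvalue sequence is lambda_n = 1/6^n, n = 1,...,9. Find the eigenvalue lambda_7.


The eigenvalue formula gives lambda_7 = 1/6^7
= 1/279936
= 3.5722e-06

3.5722e-06


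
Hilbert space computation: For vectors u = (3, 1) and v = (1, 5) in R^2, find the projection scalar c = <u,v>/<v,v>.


Computing <u,v> = 3*1 + 1*5 = 8
Computing <v,v> = 1^2 + 5^2 = 26
Projection coefficient = 8/26 = 0.3077

0.3077


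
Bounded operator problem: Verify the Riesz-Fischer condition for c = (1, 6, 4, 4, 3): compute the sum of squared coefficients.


sum |c_n|^2 = 1^2 + 6^2 + 4^2 + 4^2 + 3^2
= 1 + 36 + 16 + 16 + 9
= 78

78


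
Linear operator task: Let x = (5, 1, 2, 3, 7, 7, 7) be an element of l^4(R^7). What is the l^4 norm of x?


The l^4 norm = (sum |x_i|^4)^(1/4)
Sum of 4th powers = 625 + 1 + 16 + 81 + 2401 + 2401 + 2401 = 7926
||x||_4 = (7926)^(1/4) = 9.4355

9.4355


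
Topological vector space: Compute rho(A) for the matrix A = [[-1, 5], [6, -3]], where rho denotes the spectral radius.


For a 2x2 matrix, eigenvalues satisfy lambda^2 - (trace)*lambda + det = 0
trace = -1 + -3 = -4
det = -1*-3 - 5*6 = -27
discriminant = (-4)^2 - 4*(-27) = 124
spectral radius = max |eigenvalue| = 7.5678

7.5678


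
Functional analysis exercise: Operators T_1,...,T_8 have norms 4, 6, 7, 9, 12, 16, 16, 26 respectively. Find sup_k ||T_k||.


By the Uniform Boundedness Principle, the supremum of norms is finite.
sup_k ||T_k|| = max(4, 6, 7, 9, 12, 16, 16, 26) = 26

26


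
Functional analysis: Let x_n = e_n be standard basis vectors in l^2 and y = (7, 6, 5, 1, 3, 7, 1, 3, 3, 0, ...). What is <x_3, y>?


x_3 = e_3 is the standard basis vector with 1 in position 3.
<x_3, y> = y_3 = 5
As n -> infinity, <x_n, y> -> 0, confirming weak convergence of (x_n) to 0.

5


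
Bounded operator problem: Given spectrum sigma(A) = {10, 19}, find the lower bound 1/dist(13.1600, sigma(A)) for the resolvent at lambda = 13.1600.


dist(13.1600, {10, 19}) = min(|13.1600 - 10|, |13.1600 - 19|)
= min(3.1600, 5.8400) = 3.1600
Resolvent bound = 1/3.1600 = 0.3165

0.3165


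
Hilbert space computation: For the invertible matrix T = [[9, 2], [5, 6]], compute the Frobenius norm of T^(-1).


det(T) = 9*6 - 2*5 = 44
T^(-1) = (1/44) * [[6, -2], [-5, 9]] = [[0.1364, -0.0455], [-0.1136, 0.2045]]
||T^(-1)||_F^2 = 0.1364^2 + (-0.0455)^2 + (-0.1136)^2 + 0.2045^2 = 0.0754
||T^(-1)||_F = sqrt(0.0754) = 0.2746

0.2746


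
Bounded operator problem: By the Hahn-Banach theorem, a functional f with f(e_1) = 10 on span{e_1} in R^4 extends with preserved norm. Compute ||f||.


The norm of f is given by ||f|| = sup_{||x||=1} |f(x)|.
On span{e_1}, ||e_1|| = 1, so ||f|| = |f(e_1)| / ||e_1||
= |10| / 1 = 10.0000

10.0000


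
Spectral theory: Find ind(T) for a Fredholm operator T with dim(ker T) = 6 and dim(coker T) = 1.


The Fredholm index is defined as ind(T) = dim(ker T) - dim(coker T)
= 6 - 1
= 5

5


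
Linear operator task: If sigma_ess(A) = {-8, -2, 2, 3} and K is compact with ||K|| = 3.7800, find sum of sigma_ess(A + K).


By Weyl's theorem, the essential spectrum is invariant under compact perturbations.
sigma_ess(A + K) = sigma_ess(A) = {-8, -2, 2, 3}
Sum = -8 + -2 + 2 + 3 = -5

-5


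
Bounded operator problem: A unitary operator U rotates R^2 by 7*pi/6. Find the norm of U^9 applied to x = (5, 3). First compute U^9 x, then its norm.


U is a rotation by theta = 7*pi/6
U^9 = rotation by 9*theta = 63*pi/6 = 3*pi/6 (mod 2*pi)
cos(3*pi/6) = 0.0000, sin(3*pi/6) = 1.0000
U^9 x = (0.0000 * 5 - 1.0000 * 3, 1.0000 * 5 + 0.0000 * 3)
= (-3.0000, 5.0000)
||U^9 x|| = sqrt((-3.0000)^2 + 5.0000^2) = sqrt(34.0000) = 5.8310

5.8310


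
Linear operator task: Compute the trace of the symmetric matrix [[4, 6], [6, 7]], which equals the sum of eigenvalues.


For a self-adjoint (symmetric) matrix, the eigenvalues are real.
The sum of eigenvalues equals the trace of the matrix.
trace = 4 + 7 = 11

11


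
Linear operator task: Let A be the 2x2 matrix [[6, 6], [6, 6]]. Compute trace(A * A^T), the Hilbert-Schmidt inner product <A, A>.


trace(A * A^T) = sum of squares of all entries
= 6^2 + 6^2 + 6^2 + 6^2
= 36 + 36 + 36 + 36
= 144

144


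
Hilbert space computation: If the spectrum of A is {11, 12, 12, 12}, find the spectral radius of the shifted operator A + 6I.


Spectrum of A + 6I = {17, 18, 18, 18}
Spectral radius = max |lambda| over the shifted spectrum
= max(17, 18, 18, 18) = 18

18


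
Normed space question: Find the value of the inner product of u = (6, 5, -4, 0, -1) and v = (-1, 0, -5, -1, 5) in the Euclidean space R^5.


Computing the standard inner product <u, v> = sum u_i * v_i
= 6*-1 + 5*0 + -4*-5 + 0*-1 + -1*5
= -6 + 0 + 20 + 0 + -5
= 9

9


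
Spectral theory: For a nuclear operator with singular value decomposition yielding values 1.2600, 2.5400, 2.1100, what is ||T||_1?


The nuclear norm is the sum of all singular values.
||T||_1 = 1.2600 + 2.5400 + 2.1100
= 5.9100

5.9100


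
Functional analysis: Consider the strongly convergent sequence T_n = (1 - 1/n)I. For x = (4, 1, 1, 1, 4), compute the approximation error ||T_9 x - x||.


T_9 x - x = (1 - 1/9)x - x = -x/9
||x|| = sqrt(35) = 5.9161
||T_9 x - x|| = ||x||/9 = 5.9161/9 = 0.6573

0.6573


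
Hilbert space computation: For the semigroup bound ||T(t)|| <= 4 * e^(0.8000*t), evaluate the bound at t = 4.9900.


||T(4.9900)|| <= 4 * exp(0.8000 * 4.9900)
= 4 * exp(3.9920)
= 4 * 54.1631
= 216.6524

216.6524


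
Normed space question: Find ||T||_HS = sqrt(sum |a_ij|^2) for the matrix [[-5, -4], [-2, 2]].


The Hilbert-Schmidt norm is sqrt(sum of squares of all entries).
Sum of squares = (-5)^2 + (-4)^2 + (-2)^2 + 2^2
= 25 + 16 + 4 + 4 = 49
||T||_HS = sqrt(49) = 7.0000

7.0000


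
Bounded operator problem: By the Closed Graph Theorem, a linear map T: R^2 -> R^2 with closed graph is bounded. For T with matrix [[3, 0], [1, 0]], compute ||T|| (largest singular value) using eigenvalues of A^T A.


A^T A = [[10, 0], [0, 0]]
trace(A^T A) = 10, det(A^T A) = 0
discriminant = 10^2 - 4*0 = 100
Largest eigenvalue of A^T A = (trace + sqrt(disc))/2 = 10.0000
||T|| = sqrt(10.0000) = 3.1623

3.1623


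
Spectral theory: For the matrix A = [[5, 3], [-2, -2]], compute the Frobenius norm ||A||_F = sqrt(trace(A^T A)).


||A||_F^2 = sum a_ij^2
= 5^2 + 3^2 + (-2)^2 + (-2)^2
= 25 + 9 + 4 + 4 = 42
||A||_F = sqrt(42) = 6.4807

6.4807


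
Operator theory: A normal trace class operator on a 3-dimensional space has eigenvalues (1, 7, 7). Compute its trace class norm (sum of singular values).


For a normal operator, singular values equal |eigenvalues|.
Trace norm = sum |lambda_i| = 1 + 7 + 7
= 15

15


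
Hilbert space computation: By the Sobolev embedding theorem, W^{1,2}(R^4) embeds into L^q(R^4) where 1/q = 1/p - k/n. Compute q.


Using the Sobolev embedding formula: 1/q = 1/p - k/n
1/q = 1/2 - 1/4 = 1/4
q = 1/(1/4) = 4

4.0000
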